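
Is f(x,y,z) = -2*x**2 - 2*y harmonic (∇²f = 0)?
No, ∇²f = -4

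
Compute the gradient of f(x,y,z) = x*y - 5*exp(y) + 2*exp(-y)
(y, x - 5*exp(y) - 2*exp(-y), 0)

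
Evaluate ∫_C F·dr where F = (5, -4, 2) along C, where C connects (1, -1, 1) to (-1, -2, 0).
-8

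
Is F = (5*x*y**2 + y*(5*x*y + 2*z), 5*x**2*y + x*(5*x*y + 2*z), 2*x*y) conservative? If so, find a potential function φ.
Yes, F is conservative. φ = x*y*(5*x*y + 2*z)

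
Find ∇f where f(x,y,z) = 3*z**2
(0, 0, 6*z)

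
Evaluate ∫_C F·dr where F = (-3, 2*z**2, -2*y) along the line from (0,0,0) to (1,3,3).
6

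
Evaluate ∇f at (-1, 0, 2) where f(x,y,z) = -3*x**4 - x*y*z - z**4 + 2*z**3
(12, 2, -8)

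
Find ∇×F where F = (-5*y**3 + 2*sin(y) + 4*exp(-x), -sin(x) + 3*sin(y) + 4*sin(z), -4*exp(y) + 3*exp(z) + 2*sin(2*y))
(-4*exp(y) + 4*cos(2*y) - 4*cos(z), 0, 15*y**2 - cos(x) - 2*cos(y))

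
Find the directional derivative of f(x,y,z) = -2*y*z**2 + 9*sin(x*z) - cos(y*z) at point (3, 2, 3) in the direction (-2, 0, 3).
3*sqrt(13)*(-24 + 9*cos(9) + 2*sin(6))/13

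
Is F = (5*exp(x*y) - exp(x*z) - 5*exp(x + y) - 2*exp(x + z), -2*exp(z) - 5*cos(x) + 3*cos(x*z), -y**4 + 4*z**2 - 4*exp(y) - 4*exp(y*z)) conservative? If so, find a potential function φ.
No, ∇×F = (3*x*sin(x*z) - 4*y**3 - 4*z*exp(y*z) - 4*exp(y) + 2*exp(z), -x*exp(x*z) - 2*exp(x + z), -5*x*exp(x*y) - 3*z*sin(x*z) + 5*exp(x + y) + 5*sin(x)) ≠ 0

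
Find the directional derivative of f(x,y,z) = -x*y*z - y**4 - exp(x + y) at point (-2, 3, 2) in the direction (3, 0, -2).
3*sqrt(13)*(-10 - E)/13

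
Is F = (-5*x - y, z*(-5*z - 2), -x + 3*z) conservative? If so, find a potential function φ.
No, ∇×F = (10*z + 2, 1, 1) ≠ 0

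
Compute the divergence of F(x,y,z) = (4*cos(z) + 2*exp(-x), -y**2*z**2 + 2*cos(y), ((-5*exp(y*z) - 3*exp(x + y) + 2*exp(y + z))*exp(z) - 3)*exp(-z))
-2*y*z**2 - 5*y*exp(y*z) + 2*exp(y + z) - 2*sin(y) + 3*exp(-z) - 2*exp(-x)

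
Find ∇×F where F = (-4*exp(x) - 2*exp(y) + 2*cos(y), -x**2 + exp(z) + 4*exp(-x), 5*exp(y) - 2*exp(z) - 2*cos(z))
(5*exp(y) - exp(z), 0, 2*((-x + exp(y) + sin(y))*exp(x) - 2)*exp(-x))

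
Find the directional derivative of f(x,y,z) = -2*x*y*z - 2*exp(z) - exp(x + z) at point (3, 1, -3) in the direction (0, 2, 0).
18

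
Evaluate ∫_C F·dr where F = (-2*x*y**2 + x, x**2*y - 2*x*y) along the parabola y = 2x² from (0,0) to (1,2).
-27/10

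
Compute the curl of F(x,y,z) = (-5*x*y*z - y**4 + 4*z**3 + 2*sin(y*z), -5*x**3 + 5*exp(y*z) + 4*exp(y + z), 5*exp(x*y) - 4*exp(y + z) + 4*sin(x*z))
(5*x*exp(x*y) - 5*y*exp(y*z) - 8*exp(y + z), -5*x*y - 5*y*exp(x*y) + 2*y*cos(y*z) + 12*z**2 - 4*z*cos(x*z), -15*x**2 + 5*x*z + 4*y**3 - 2*z*cos(y*z))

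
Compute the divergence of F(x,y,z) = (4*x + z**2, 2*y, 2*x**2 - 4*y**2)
6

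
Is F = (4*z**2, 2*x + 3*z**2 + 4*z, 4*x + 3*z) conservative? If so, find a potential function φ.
No, ∇×F = (-6*z - 4, 8*z - 4, 2) ≠ 0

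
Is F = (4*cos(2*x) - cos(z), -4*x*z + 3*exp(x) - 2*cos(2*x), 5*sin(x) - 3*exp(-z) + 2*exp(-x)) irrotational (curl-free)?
No, ∇×F = (4*x, sin(z) - 5*cos(x) + 2*exp(-x), -4*z + 3*exp(x) + 4*sin(2*x))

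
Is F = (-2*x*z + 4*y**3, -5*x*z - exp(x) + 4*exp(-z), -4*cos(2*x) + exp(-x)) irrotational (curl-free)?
No, ∇×F = (5*x + 4*exp(-z), -2*x - 8*sin(2*x) + exp(-x), -12*y**2 - 5*z - exp(x))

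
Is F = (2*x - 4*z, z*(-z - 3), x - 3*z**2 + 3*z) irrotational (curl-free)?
No, ∇×F = (2*z + 3, -5, 0)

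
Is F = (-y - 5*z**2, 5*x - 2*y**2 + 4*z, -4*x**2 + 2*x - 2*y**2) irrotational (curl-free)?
No, ∇×F = (-4*y - 4, 8*x - 10*z - 2, 6)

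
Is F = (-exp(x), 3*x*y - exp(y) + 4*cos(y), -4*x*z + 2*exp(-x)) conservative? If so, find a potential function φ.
No, ∇×F = (0, 4*z + 2*exp(-x), 3*y) ≠ 0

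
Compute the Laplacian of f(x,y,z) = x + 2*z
0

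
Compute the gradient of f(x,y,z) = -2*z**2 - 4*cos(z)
(0, 0, -4*z + 4*sin(z))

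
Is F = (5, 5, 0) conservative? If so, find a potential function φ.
Yes, F is conservative. φ = 5*x + 5*y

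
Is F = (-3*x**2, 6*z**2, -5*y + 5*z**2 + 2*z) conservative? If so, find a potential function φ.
No, ∇×F = (-12*z - 5, 0, 0) ≠ 0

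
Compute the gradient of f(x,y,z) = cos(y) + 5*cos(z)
(0, -sin(y), -5*sin(z))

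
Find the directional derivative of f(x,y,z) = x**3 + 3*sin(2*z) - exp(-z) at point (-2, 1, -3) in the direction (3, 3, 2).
sqrt(22)*(6*cos(6) + 18 + exp(3))/11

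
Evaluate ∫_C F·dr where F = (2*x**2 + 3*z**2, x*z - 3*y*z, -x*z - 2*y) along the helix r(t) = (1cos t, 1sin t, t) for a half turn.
-11*pi**2/4 + 3*pi/4 + 26/3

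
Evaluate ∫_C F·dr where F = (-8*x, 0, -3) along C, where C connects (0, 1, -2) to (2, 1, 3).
-31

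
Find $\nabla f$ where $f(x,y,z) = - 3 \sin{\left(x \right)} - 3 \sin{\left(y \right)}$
(-3*cos(x), -3*cos(y), 0)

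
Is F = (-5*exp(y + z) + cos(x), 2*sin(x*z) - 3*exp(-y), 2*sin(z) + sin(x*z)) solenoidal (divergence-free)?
No, ∇·F = x*cos(x*z) - sin(x) + 2*cos(z) + 3*exp(-y)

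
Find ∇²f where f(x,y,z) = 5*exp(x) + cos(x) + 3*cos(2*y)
5*exp(x) - cos(x) - 12*cos(2*y)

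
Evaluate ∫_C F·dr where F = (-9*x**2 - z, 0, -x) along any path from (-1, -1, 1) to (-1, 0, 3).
2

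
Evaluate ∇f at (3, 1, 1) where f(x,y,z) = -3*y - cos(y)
(0, -3 + sin(1), 0)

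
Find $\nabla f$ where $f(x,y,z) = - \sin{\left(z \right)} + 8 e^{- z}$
(0, 0, -cos(z) - 8*exp(-z))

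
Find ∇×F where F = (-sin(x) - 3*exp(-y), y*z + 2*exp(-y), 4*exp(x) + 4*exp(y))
(-y + 4*exp(y), -4*exp(x), -3*exp(-y))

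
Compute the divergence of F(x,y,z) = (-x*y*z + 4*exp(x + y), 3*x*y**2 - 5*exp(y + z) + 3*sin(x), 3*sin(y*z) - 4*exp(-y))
6*x*y - y*z + 3*y*cos(y*z) + 4*exp(x + y) - 5*exp(y + z)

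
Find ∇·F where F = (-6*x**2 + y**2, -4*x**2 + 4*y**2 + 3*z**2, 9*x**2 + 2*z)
-12*x + 8*y + 2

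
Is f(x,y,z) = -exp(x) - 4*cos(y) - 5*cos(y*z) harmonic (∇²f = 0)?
No, ∇²f = 5*y**2*cos(y*z) + 5*z**2*cos(y*z) - exp(x) + 4*cos(y)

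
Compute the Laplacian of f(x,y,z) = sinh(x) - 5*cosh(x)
sinh(x) - 5*cosh(x)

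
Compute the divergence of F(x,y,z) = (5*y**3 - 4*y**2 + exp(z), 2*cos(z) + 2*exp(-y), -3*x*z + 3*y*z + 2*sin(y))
-3*x + 3*y - 2*exp(-y)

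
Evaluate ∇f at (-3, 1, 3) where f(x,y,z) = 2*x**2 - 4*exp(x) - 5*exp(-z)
(-12 - 4*exp(-3), 0, 5*exp(-3))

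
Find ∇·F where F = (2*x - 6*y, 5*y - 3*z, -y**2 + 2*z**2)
4*z + 7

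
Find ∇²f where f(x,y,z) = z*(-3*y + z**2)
6*z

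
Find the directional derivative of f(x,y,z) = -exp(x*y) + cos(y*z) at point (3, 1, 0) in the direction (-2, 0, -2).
sqrt(2)*exp(3)/2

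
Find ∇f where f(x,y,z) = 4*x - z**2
(4, 0, -2*z)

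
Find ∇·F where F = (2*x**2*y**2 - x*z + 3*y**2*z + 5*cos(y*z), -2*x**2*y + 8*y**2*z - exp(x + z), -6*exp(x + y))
-2*x**2 + 4*x*y**2 + 16*y*z - z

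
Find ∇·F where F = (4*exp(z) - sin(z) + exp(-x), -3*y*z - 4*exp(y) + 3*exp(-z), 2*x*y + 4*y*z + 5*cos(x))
4*y - 3*z - 4*exp(y) - exp(-x)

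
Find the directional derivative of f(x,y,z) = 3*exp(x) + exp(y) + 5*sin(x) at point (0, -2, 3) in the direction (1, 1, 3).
sqrt(11)*(1 + 8*exp(2))*exp(-2)/11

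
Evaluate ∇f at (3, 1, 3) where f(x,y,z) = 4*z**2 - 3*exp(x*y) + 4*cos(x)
(-3*exp(3) - 4*sin(3), -9*exp(3), 24)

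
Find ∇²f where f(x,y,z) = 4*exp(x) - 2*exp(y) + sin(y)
4*exp(x) - 2*exp(y) - sin(y)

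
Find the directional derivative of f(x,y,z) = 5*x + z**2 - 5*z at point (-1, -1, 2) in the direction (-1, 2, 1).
-sqrt(6)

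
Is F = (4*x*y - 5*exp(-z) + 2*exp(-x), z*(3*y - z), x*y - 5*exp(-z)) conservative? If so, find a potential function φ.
No, ∇×F = (x - 3*y + 2*z, -y + 5*exp(-z), -4*x) ≠ 0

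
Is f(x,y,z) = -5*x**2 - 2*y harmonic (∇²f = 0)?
No, ∇²f = -10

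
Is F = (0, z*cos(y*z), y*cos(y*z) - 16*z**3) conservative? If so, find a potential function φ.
Yes, F is conservative. φ = -4*z**4 + sin(y*z)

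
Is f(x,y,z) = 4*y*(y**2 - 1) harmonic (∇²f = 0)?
No, ∇²f = 24*y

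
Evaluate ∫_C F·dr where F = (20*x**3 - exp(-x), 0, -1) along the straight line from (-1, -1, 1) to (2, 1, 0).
-E + exp(-2) + 76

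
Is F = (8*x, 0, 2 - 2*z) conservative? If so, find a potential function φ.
Yes, F is conservative. φ = 4*x**2 - z**2 + 2*z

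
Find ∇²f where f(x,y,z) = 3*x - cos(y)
cos(y)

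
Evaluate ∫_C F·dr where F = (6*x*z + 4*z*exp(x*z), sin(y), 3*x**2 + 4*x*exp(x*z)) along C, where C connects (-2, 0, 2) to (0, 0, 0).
-20 - 4*exp(-4)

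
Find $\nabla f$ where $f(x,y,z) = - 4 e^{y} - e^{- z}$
(0, -4*exp(y), exp(-z))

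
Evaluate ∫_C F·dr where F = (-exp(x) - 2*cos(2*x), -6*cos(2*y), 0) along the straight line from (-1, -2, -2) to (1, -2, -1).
-E - 2*sin(2) + exp(-1)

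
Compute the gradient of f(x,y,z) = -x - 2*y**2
(-1, -4*y, 0)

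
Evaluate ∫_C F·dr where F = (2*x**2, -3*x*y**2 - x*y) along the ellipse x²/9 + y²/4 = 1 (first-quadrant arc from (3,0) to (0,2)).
-22 - 9*pi/2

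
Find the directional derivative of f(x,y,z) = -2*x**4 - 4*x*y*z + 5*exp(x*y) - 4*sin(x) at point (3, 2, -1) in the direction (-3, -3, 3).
sqrt(3)*(-25*exp(6) + 4*cos(3) + 172)/3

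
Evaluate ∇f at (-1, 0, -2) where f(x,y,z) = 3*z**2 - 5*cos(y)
(0, 0, -12)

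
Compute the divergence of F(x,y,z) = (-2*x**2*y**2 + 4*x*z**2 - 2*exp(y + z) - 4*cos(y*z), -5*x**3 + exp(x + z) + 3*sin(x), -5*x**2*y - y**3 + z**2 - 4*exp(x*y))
-4*x*y**2 + 4*z**2 + 2*z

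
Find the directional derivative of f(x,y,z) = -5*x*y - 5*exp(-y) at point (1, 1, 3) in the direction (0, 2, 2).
5*sqrt(2)*(1 - E)*exp(-1)/2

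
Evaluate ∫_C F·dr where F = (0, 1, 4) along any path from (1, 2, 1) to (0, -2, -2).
-16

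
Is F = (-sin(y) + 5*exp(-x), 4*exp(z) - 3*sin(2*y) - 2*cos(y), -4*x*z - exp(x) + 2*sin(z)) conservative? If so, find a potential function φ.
No, ∇×F = (-4*exp(z), 4*z + exp(x), cos(y)) ≠ 0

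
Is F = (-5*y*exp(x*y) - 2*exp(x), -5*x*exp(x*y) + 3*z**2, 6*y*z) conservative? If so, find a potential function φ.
Yes, F is conservative. φ = 3*y*z**2 - 2*exp(x) - 5*exp(x*y)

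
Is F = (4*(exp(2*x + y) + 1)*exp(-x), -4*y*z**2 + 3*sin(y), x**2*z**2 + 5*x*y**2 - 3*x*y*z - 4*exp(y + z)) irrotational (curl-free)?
No, ∇×F = (10*x*y - 3*x*z + 8*y*z - 4*exp(y + z), -2*x*z**2 - 5*y**2 + 3*y*z, -4*exp(x + y))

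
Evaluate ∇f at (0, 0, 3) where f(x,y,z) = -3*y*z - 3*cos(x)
(0, -9, 0)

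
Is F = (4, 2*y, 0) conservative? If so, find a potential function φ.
Yes, F is conservative. φ = 4*x + y**2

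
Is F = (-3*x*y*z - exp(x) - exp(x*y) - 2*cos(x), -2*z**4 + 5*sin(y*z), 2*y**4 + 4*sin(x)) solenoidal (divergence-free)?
No, ∇·F = -3*y*z - y*exp(x*y) + 5*z*cos(y*z) - exp(x) + 2*sin(x)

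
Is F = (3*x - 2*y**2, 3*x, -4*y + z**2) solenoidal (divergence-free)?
No, ∇·F = 2*z + 3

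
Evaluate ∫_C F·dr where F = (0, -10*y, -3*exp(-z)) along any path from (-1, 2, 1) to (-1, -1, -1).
6*sinh(1) + 15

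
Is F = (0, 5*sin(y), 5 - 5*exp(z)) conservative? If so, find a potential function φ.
Yes, F is conservative. φ = 5*z - 5*exp(z) - 5*cos(y)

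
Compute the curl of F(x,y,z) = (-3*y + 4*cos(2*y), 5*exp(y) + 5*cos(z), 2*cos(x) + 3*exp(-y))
(5*sin(z) - 3*exp(-y), 2*sin(x), 8*sin(2*y) + 3)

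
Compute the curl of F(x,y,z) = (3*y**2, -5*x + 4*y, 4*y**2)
(8*y, 0, -6*y - 5)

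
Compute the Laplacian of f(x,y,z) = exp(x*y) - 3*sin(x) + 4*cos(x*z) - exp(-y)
x**2*exp(x*y) - 4*x**2*cos(x*z) + y**2*exp(x*y) - 4*z**2*cos(x*z) + 3*sin(x) - exp(-y)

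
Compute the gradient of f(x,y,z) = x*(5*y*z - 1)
(5*y*z - 1, 5*x*z, 5*x*y)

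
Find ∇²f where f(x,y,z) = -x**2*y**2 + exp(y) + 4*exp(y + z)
-2*x**2 - 2*y**2 + exp(y) + 8*exp(y + z)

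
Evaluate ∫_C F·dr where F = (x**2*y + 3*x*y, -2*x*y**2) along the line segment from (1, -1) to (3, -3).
-6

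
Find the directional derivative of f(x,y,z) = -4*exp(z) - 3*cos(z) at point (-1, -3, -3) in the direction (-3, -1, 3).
-3*sqrt(19)*(4 + 3*exp(3)*sin(3))*exp(-3)/19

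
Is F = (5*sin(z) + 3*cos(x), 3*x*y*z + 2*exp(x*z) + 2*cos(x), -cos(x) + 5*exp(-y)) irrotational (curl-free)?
No, ∇×F = (-3*x*y - 2*x*exp(x*z) - 5*exp(-y), -sin(x) + 5*cos(z), 3*y*z + 2*z*exp(x*z) - 2*sin(x))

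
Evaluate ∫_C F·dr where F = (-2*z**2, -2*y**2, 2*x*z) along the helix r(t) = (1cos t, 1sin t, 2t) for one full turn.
-32*pi**2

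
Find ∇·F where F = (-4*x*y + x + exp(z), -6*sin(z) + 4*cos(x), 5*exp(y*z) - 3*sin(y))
5*y*exp(y*z) - 4*y + 1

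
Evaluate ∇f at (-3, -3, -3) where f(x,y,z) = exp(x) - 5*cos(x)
(-5*sin(3) + exp(-3), 0, 0)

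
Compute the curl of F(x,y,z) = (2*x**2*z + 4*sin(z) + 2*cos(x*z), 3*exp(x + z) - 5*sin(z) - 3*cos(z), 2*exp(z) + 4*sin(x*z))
(-3*exp(x + z) - 3*sin(z) + 5*cos(z), 2*x**2 - 2*x*sin(x*z) - 4*z*cos(x*z) + 4*cos(z), 3*exp(x + z))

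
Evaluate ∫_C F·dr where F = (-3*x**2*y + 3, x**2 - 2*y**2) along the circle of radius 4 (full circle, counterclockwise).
192*pi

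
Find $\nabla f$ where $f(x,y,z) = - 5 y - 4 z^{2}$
(0, -5, -8*z)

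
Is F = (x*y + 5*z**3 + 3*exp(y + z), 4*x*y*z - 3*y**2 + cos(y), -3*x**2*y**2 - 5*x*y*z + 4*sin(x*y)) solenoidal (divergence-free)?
No, ∇·F = -5*x*y + 4*x*z - 5*y - sin(y)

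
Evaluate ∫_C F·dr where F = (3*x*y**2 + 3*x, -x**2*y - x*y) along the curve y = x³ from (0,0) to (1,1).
15/14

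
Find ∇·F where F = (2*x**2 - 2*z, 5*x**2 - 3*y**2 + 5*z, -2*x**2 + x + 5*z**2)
4*x - 6*y + 10*z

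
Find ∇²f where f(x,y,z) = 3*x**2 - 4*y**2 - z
-2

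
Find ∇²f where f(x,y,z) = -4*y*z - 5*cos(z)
5*cos(z)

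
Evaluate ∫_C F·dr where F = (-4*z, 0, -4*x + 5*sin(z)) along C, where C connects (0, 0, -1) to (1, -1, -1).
4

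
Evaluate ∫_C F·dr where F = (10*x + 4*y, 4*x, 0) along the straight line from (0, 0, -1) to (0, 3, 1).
0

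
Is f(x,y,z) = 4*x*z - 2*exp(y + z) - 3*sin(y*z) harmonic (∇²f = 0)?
No, ∇²f = 3*y**2*sin(y*z) + 3*z**2*sin(y*z) - 4*exp(y + z)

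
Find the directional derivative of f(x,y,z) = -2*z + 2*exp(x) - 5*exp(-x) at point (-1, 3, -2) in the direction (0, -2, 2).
-sqrt(2)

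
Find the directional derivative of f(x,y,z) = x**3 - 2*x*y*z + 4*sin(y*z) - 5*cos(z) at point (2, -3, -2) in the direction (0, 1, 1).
5*sqrt(2)*(-4*cos(6) - sin(2) + 4)/2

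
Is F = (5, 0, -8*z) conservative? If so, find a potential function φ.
Yes, F is conservative. φ = 5*x - 4*z**2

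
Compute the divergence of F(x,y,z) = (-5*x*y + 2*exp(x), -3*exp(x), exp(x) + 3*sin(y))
-5*y + 2*exp(x)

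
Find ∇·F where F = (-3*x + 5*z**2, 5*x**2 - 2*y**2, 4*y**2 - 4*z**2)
-4*y - 8*z - 3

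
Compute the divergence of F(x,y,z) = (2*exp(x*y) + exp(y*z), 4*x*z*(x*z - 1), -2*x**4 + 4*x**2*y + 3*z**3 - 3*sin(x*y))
2*y*exp(x*y) + 9*z**2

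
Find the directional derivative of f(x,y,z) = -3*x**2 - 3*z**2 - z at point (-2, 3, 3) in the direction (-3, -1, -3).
21*sqrt(19)/19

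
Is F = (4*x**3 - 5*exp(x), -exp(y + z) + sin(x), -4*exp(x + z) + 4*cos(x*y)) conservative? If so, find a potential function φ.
No, ∇×F = (-4*x*sin(x*y) + exp(y + z), 4*y*sin(x*y) + 4*exp(x + z), cos(x)) ≠ 0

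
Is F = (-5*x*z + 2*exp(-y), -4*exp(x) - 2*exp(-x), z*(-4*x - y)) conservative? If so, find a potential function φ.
No, ∇×F = (-z, -5*x + 4*z, -4*exp(x) + 2*exp(-y) + 2*exp(-x)) ≠ 0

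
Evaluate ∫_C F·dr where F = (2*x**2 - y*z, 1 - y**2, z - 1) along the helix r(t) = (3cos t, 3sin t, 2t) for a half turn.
-36 - 2*pi + 13*pi**2/2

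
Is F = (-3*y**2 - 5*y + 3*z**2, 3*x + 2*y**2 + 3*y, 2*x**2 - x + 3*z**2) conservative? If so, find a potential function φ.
No, ∇×F = (0, -4*x + 6*z + 1, 6*y + 8) ≠ 0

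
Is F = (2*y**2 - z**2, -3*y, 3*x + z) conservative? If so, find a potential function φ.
No, ∇×F = (0, -2*z - 3, -4*y) ≠ 0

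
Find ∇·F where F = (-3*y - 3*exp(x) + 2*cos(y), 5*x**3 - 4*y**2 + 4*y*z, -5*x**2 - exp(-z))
-8*y + 4*z - 3*exp(x) + exp(-z)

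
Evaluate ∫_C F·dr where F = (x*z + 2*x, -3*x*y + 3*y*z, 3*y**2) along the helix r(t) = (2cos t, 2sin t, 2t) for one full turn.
16*pi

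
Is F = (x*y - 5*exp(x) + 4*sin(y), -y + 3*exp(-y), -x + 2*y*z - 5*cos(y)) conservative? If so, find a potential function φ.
No, ∇×F = (2*z + 5*sin(y), 1, -x - 4*cos(y)) ≠ 0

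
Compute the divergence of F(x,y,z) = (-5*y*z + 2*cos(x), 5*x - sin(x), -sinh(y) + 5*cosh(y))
-2*sin(x)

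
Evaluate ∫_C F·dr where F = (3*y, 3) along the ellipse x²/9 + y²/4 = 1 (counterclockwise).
-18*pi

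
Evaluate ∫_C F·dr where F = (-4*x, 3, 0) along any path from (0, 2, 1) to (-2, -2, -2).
-20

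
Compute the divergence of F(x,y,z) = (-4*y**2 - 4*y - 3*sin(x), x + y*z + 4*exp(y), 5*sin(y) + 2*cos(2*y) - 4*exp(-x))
z + 4*exp(y) - 3*cos(x)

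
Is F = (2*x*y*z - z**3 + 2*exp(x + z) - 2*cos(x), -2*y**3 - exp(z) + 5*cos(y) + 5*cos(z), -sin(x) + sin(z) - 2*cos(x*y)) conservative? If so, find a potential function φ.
No, ∇×F = (2*x*sin(x*y) + exp(z) + 5*sin(z), 2*x*y - 2*y*sin(x*y) - 3*z**2 + 2*exp(x + z) + cos(x), -2*x*z) ≠ 0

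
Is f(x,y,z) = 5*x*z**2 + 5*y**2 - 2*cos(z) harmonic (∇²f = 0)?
No, ∇²f = 10*x + 2*cos(z) + 10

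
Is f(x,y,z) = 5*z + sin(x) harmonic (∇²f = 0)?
No, ∇²f = -sin(x)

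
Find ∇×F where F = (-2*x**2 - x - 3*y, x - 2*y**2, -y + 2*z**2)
(-1, 0, 4)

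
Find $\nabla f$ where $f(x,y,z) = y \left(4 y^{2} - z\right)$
(0, 12*y**2 - z, -y)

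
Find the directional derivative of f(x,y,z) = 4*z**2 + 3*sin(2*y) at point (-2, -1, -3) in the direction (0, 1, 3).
3*sqrt(10)*(-12 + cos(2))/5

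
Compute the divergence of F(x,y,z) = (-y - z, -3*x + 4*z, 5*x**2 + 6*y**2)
0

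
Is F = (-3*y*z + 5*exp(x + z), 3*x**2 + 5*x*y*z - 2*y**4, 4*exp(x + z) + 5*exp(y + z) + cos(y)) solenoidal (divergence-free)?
No, ∇·F = 5*x*z - 8*y**3 + 9*exp(x + z) + 5*exp(y + z)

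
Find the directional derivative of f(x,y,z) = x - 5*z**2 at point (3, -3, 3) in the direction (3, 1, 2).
-57*sqrt(14)/14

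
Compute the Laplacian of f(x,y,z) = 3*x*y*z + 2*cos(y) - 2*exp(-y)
-2*cos(y) - 2*exp(-y)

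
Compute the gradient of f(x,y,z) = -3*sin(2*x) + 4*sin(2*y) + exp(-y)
(-6*cos(2*x), 8*cos(2*y) - exp(-y), 0)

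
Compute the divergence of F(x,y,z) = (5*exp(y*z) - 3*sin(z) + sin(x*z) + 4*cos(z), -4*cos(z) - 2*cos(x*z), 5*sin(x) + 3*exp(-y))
z*cos(x*z)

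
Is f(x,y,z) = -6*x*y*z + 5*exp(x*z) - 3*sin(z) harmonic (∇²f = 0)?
No, ∇²f = 5*x**2*exp(x*z) + 5*z**2*exp(x*z) + 3*sin(z)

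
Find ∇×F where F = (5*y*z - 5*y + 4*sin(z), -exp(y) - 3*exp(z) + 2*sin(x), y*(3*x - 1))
(3*x + 3*exp(z) - 1, 2*y + 4*cos(z), -5*z + 2*cos(x) + 5)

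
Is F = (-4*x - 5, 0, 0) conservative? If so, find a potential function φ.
Yes, F is conservative. φ = x*(-2*x - 5)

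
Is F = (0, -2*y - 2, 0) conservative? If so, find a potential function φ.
Yes, F is conservative. φ = y*(-y - 2)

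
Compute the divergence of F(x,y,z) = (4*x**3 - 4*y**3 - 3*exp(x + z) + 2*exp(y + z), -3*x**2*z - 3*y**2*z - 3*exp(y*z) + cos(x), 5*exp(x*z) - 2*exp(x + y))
12*x**2 + 5*x*exp(x*z) - 6*y*z - 3*z*exp(y*z) - 3*exp(x + z)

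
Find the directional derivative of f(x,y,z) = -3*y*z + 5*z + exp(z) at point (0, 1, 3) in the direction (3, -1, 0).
9*sqrt(10)/10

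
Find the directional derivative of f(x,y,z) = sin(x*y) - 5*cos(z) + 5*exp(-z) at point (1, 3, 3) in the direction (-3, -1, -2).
5*sqrt(14)*exp(-3)/7 - 10*sqrt(7)*sin(pi/4 + 3)/7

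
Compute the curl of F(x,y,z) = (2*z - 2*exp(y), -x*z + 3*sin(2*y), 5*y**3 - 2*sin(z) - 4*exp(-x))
(x + 15*y**2, 2 - 4*exp(-x), -z + 2*exp(y))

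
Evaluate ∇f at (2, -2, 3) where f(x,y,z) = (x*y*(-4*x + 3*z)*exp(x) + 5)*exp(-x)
(14 - 5*exp(-2), 2, -12)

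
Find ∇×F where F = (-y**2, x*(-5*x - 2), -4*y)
(-4, 0, -10*x + 2*y - 2)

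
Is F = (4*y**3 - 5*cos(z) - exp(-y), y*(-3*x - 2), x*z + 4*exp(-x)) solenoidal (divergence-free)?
No, ∇·F = -2*x - 2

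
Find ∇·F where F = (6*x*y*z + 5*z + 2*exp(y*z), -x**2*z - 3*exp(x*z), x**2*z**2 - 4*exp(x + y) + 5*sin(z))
2*x**2*z + 6*y*z + 5*cos(z)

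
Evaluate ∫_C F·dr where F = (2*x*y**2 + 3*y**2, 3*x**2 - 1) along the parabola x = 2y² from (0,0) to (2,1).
106/15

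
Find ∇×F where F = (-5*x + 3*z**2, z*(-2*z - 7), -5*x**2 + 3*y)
(4*z + 10, 10*x + 6*z, 0)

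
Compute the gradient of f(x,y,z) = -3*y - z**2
(0, -3, -2*z)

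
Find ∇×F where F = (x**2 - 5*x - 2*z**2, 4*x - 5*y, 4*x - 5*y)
(-5, -4*z - 4, 4)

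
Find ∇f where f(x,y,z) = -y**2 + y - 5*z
(0, 1 - 2*y, -5)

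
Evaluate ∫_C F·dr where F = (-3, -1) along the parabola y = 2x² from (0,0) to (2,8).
-14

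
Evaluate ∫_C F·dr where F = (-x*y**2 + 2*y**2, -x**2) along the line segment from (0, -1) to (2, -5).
18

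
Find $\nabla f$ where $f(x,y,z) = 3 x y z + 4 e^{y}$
(3*y*z, 3*x*z + 4*exp(y), 3*x*y)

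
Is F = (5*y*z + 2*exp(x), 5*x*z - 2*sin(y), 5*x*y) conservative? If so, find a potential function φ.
Yes, F is conservative. φ = 5*x*y*z + 2*exp(x) + 2*cos(y)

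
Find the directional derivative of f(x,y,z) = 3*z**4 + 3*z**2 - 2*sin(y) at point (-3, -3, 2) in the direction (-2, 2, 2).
2*sqrt(3)*(54 - cos(3))/3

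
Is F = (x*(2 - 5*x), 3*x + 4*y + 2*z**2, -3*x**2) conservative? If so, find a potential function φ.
No, ∇×F = (-4*z, 6*x, 3) ≠ 0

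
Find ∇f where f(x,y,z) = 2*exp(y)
(0, 2*exp(y), 0)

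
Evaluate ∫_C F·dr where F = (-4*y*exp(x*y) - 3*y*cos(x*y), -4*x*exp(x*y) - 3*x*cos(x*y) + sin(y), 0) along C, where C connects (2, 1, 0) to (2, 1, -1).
0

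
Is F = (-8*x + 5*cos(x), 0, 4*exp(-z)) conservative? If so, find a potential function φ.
Yes, F is conservative. φ = -4*x**2 + 5*sin(x) - 4*exp(-z)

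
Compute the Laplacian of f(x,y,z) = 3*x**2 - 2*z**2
2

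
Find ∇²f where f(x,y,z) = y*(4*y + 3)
8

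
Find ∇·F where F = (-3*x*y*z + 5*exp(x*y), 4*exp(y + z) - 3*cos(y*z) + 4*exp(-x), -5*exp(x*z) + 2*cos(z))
-5*x*exp(x*z) - 3*y*z + 5*y*exp(x*y) + 3*z*sin(y*z) + 4*exp(y + z) - 2*sin(z)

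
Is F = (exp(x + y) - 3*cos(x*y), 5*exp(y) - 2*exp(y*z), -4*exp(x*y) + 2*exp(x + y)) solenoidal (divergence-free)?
No, ∇·F = 3*y*sin(x*y) - 2*z*exp(y*z) + 5*exp(y) + exp(x + y)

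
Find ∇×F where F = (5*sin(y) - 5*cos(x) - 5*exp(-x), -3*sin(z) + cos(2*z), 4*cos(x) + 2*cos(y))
(-2*sin(y) + 2*sin(2*z) + 3*cos(z), 4*sin(x), -5*cos(y))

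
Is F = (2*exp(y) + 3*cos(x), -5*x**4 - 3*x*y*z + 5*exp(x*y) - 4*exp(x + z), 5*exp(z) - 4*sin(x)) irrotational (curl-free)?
No, ∇×F = (3*x*y + 4*exp(x + z), 4*cos(x), -20*x**3 - 3*y*z + 5*y*exp(x*y) - 2*exp(y) - 4*exp(x + z))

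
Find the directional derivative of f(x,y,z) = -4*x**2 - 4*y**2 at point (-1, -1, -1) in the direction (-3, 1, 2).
-8*sqrt(14)/7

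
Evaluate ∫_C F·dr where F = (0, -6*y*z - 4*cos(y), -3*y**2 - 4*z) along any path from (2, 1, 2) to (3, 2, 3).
-40 - 4*sin(2) + 4*sin(1)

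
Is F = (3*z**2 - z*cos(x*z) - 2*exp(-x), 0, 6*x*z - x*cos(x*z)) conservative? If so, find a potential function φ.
Yes, F is conservative. φ = 3*x*z**2 - sin(x*z) + 2*exp(-x)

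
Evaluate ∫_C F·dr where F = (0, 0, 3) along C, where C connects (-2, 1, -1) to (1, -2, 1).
6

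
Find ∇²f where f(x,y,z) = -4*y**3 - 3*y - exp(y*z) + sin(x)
-y**2*exp(y*z) - 24*y - z**2*exp(y*z) - sin(x)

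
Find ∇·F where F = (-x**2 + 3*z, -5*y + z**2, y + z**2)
-2*x + 2*z - 5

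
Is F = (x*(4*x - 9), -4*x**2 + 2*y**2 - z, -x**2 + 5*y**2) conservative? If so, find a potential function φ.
No, ∇×F = (10*y + 1, 2*x, -8*x) ≠ 0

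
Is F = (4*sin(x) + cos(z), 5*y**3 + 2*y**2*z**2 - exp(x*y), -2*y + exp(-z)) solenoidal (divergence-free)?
No, ∇·F = -x*exp(x*y) + 15*y**2 + 4*y*z**2 + 4*cos(x) - exp(-z)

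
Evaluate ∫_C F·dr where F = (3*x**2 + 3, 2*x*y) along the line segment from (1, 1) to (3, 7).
140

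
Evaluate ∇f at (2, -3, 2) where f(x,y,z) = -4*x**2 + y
(-16, 1, 0)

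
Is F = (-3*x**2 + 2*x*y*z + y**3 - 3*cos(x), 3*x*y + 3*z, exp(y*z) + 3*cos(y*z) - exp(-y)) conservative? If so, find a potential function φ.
No, ∇×F = (z*exp(y*z) - 3*z*sin(y*z) - 3 + exp(-y), 2*x*y, -2*x*z - 3*y**2 + 3*y) ≠ 0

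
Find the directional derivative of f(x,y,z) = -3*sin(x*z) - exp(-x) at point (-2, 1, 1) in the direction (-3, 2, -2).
-3*sqrt(17)*(cos(2) + exp(2))/17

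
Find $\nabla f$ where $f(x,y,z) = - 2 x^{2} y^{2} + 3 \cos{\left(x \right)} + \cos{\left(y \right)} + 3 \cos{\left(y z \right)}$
(-4*x*y**2 - 3*sin(x), -4*x**2*y - 3*z*sin(y*z) - sin(y), -3*y*sin(y*z))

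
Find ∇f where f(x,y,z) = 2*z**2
(0, 0, 4*z)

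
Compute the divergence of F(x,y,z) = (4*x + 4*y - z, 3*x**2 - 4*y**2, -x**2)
4 - 8*y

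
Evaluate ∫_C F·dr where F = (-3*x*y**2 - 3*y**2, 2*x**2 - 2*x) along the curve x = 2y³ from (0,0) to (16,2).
-39792/35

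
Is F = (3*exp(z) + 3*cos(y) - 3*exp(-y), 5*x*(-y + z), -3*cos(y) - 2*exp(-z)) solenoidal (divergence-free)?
No, ∇·F = -5*x + 2*exp(-z)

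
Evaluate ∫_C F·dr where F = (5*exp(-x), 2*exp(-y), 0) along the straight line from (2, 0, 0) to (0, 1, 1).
-3 - 2*exp(-1) + 5*exp(-2)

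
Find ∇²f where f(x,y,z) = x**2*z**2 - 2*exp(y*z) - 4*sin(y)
2*x**2 - 2*y**2*exp(y*z) - 2*z**2*exp(y*z) + 2*z**2 + 4*sin(y)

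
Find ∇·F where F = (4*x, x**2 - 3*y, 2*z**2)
4*z + 1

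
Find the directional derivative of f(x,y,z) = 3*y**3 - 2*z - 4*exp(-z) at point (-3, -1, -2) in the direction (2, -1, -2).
-8*exp(2)/3 - 5/3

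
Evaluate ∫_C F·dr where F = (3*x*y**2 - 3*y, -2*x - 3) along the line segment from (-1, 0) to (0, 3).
-51/4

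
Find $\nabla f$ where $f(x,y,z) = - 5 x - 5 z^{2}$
(-5, 0, -10*z)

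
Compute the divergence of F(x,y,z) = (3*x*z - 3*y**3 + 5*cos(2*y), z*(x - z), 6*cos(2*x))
3*z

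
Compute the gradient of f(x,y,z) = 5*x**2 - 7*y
(10*x, -7, 0)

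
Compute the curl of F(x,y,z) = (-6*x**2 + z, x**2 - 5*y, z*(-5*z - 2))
(0, 1, 2*x)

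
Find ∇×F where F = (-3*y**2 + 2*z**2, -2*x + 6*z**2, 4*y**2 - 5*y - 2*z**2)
(8*y - 12*z - 5, 4*z, 6*y - 2)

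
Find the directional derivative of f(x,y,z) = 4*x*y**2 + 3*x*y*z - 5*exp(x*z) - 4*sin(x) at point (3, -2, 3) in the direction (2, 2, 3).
-sqrt(17)*(8*cos(3) + 100 + 75*exp(9))/17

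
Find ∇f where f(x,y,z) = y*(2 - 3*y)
(0, 2 - 6*y, 0)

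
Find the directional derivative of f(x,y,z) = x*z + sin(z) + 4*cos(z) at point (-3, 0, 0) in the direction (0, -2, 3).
-6*sqrt(13)/13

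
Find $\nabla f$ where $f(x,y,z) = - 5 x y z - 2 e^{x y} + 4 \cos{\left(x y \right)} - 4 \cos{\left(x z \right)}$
(-5*y*z - 2*y*exp(x*y) - 4*y*sin(x*y) + 4*z*sin(x*z), -x*(5*z + 2*exp(x*y) + 4*sin(x*y)), x*(-5*y + 4*sin(x*z)))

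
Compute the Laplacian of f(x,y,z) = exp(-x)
exp(-x)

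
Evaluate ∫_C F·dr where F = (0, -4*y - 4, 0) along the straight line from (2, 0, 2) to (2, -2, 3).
0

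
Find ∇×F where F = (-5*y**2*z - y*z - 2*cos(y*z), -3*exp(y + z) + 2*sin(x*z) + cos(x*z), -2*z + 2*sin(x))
(x*sin(x*z) - 2*x*cos(x*z) + 3*exp(y + z), -5*y**2 + 2*y*sin(y*z) - y - 2*cos(x), z*(10*y - sin(x*z) - 2*sin(y*z) + 2*cos(x*z) + 1))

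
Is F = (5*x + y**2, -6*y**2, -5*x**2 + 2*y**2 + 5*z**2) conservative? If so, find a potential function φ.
No, ∇×F = (4*y, 10*x, -2*y) ≠ 0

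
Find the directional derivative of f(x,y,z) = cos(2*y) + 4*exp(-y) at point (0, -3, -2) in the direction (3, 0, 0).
0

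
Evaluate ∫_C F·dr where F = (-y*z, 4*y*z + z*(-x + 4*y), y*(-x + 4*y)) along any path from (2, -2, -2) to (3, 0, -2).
40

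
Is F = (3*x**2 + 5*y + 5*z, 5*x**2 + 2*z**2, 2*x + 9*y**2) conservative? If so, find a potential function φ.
No, ∇×F = (18*y - 4*z, 3, 10*x - 5) ≠ 0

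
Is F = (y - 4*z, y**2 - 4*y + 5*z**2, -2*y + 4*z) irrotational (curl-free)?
No, ∇×F = (-10*z - 2, -4, -1)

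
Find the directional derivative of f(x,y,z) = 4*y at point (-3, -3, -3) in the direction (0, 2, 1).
8*sqrt(5)/5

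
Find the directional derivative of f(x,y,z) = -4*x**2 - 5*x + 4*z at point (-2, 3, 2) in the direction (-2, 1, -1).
-13*sqrt(6)/3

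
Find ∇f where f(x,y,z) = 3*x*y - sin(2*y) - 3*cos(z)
(3*y, 3*x - 2*cos(2*y), 3*sin(z))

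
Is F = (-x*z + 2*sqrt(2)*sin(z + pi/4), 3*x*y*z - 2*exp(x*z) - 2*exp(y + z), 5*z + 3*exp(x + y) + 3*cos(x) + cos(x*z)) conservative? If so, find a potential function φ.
No, ∇×F = (-3*x*y + 2*x*exp(x*z) + 3*exp(x + y) + 2*exp(y + z), -x + z*sin(x*z) - 3*exp(x + y) + 3*sin(x) + 2*sqrt(2)*cos(z + pi/4), z*(3*y - 2*exp(x*z))) ≠ 0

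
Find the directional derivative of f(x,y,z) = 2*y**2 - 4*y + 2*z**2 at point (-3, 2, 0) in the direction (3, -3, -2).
-6*sqrt(22)/11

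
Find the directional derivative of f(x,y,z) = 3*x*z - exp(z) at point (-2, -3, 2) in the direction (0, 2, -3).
3*sqrt(13)*(6 + exp(2))/13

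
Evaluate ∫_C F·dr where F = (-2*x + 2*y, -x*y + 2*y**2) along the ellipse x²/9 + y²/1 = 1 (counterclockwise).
-6*pi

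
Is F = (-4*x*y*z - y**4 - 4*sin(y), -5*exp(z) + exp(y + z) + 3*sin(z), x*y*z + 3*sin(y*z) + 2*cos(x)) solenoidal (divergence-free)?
No, ∇·F = x*y - 4*y*z + 3*y*cos(y*z) + exp(y + z)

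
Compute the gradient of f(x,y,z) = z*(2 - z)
(0, 0, 2 - 2*z)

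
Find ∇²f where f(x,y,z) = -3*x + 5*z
0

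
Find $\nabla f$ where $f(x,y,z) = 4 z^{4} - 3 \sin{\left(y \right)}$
(0, -3*cos(y), 16*z**3)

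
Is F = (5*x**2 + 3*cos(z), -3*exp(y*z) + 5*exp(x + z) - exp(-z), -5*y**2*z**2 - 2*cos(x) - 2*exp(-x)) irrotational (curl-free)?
No, ∇×F = (-10*y*z**2 + 3*y*exp(y*z) - 5*exp(x + z) - exp(-z), -2*sin(x) - 3*sin(z) - 2*exp(-x), 5*exp(x + z))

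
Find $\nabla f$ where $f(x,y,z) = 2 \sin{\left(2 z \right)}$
(0, 0, 4*cos(2*z))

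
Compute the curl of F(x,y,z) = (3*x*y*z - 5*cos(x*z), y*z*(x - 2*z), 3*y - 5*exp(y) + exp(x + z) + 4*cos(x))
(-x*y + 4*y*z - 5*exp(y) + 3, 3*x*y + 5*x*sin(x*z) - exp(x + z) + 4*sin(x), z*(-3*x + y))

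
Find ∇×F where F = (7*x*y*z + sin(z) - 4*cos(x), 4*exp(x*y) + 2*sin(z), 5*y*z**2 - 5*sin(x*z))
(5*z**2 - 2*cos(z), 7*x*y + 5*z*cos(x*z) + cos(z), -7*x*z + 4*y*exp(x*y))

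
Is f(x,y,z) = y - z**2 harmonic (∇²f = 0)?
No, ∇²f = -2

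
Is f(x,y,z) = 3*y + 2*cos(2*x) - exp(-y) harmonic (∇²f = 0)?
No, ∇²f = -8*cos(2*x) - exp(-y)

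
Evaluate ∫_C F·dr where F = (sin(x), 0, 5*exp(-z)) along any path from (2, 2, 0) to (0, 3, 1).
-5*exp(-1) + cos(2) + 4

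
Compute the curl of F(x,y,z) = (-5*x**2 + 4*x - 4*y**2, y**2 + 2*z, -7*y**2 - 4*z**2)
(-14*y - 2, 0, 8*y)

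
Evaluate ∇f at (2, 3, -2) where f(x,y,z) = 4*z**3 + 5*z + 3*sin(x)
(3*cos(2), 0, 53)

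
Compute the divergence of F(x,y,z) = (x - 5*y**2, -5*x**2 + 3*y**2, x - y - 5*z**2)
6*y - 10*z + 1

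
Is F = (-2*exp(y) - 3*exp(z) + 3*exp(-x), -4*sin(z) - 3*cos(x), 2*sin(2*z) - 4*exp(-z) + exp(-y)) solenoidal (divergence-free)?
No, ∇·F = 4*cos(2*z) + 4*exp(-z) - 3*exp(-x)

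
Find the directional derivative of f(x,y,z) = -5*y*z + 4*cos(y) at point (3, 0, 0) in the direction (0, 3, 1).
0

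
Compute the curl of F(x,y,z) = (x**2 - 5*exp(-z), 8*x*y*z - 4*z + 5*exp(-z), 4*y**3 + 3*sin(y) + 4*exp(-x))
(-8*x*y + 12*y**2 + 3*cos(y) + 4 + 5*exp(-z), 5*exp(-z) + 4*exp(-x), 8*y*z)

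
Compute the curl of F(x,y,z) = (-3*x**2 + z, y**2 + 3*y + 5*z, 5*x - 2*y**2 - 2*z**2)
(-4*y - 5, -4, 0)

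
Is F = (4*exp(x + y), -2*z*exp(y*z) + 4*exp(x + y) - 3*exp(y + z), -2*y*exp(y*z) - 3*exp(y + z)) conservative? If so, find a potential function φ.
Yes, F is conservative. φ = -2*exp(y*z) + 4*exp(x + y) - 3*exp(y + z)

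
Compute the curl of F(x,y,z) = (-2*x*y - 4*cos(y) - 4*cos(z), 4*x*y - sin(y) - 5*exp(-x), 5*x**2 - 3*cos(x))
(0, -10*x - 3*sin(x) + 4*sin(z), 2*x + 4*y - 4*sin(y) + 5*exp(-x))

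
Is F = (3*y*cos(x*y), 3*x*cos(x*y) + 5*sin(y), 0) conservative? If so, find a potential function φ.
Yes, F is conservative. φ = 3*sin(x*y) - 5*cos(y)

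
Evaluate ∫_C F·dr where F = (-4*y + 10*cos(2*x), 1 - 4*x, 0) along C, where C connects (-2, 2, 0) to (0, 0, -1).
-18 + 5*sin(4)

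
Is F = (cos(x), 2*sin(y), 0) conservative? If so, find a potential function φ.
Yes, F is conservative. φ = sin(x) - 2*cos(y)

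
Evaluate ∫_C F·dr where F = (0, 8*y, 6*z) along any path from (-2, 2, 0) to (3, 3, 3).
47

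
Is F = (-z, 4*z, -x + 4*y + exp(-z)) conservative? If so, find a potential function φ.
Yes, F is conservative. φ = -x*z + 4*y*z - exp(-z)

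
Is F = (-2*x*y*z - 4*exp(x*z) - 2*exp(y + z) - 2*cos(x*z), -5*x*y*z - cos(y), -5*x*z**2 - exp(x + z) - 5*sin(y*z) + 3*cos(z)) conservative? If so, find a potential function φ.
No, ∇×F = (5*x*y - 5*z*cos(y*z), -2*x*y - 4*x*exp(x*z) + 2*x*sin(x*z) + 5*z**2 + exp(x + z) - 2*exp(y + z), 2*x*z - 5*y*z + 2*exp(y + z)) ≠ 0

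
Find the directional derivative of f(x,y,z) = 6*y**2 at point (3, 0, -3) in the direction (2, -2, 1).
0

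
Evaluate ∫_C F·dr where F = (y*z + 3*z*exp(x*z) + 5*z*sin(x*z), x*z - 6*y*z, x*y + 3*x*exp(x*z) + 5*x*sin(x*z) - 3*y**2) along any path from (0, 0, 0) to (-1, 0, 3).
3*exp(-3) + 2 - 5*cos(3)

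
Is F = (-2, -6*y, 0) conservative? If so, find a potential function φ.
Yes, F is conservative. φ = -2*x - 3*y**2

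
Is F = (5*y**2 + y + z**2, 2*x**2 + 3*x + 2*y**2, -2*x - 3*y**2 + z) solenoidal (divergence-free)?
No, ∇·F = 4*y + 1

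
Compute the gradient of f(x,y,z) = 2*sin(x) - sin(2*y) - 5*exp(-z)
(2*cos(x), -2*cos(2*y), 5*exp(-z))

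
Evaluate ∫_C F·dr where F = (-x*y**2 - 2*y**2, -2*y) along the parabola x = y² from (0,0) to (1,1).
-7/3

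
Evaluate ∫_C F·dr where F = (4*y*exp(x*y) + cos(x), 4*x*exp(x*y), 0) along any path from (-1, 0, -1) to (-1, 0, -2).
0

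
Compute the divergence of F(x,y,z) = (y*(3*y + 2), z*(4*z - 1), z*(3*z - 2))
6*z - 2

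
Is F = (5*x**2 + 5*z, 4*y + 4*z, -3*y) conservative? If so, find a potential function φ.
No, ∇×F = (-7, 5, 0) ≠ 0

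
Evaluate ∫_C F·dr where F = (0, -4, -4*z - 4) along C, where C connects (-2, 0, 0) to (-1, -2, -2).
8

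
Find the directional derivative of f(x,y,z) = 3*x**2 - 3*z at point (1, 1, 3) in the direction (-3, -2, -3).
-9*sqrt(22)/22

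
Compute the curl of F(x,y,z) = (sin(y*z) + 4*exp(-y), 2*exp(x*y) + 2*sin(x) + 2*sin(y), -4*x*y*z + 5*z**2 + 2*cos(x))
(-4*x*z, 4*y*z + y*cos(y*z) + 2*sin(x), 2*y*exp(x*y) - z*cos(y*z) + 2*cos(x) + 4*exp(-y))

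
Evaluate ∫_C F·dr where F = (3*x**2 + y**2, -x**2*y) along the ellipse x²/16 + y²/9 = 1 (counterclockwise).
0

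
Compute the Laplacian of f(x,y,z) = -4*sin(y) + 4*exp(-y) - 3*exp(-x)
4*sin(y) + 4*exp(-y) - 3*exp(-x)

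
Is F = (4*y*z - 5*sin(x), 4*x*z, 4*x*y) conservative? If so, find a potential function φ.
Yes, F is conservative. φ = 4*x*y*z + 5*cos(x)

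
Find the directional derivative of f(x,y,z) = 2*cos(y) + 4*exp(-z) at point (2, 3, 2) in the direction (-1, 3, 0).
-3*sqrt(10)*sin(3)/5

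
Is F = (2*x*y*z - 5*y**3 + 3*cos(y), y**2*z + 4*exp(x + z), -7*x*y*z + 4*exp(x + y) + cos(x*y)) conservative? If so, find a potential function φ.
No, ∇×F = (-7*x*z - x*sin(x*y) - y**2 + 4*exp(x + y) - 4*exp(x + z), 2*x*y + 7*y*z + y*sin(x*y) - 4*exp(x + y), -2*x*z + 15*y**2 + 4*exp(x + z) + 3*sin(y)) ≠ 0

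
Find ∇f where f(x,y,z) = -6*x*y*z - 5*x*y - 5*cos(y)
(y*(-6*z - 5), -6*x*z - 5*x + 5*sin(y), -6*x*y)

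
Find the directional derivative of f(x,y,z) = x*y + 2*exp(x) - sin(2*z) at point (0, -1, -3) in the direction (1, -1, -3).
sqrt(11)*(1 + 6*cos(6))/11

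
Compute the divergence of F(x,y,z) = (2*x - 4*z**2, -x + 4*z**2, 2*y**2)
2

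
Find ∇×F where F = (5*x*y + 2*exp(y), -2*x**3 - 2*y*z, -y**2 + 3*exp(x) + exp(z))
(0, -3*exp(x), -6*x**2 - 5*x - 2*exp(y))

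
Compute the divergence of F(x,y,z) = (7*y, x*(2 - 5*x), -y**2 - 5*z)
-5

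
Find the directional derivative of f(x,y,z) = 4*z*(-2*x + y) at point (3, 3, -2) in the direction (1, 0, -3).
26*sqrt(10)/5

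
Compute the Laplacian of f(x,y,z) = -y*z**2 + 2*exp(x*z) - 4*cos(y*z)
2*x**2*exp(x*z) + 4*y**2*cos(y*z) - 2*y + 2*z**2*exp(x*z) + 4*z**2*cos(y*z)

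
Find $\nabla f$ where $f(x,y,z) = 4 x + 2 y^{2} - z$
(4, 4*y, -1)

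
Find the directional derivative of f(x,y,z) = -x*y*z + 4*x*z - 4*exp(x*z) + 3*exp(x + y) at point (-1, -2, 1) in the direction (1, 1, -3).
sqrt(11)*(-16*exp(2) + 6 + 25*exp(3))*exp(-3)/11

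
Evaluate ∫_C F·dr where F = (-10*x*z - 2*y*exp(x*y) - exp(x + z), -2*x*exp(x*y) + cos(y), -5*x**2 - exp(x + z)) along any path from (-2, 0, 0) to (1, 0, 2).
-exp(3) - 10 + exp(-2)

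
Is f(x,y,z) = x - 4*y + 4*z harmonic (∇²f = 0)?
Yes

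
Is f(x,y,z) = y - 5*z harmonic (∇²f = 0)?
Yes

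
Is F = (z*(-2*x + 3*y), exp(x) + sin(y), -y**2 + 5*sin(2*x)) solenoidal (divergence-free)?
No, ∇·F = -2*z + cos(y)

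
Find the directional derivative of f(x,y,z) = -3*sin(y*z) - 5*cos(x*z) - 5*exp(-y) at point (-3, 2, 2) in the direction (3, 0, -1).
3*sqrt(10)*(2*cos(4) - 15*sin(6))/10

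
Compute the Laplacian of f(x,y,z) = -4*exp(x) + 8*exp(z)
-4*exp(x) + 8*exp(z)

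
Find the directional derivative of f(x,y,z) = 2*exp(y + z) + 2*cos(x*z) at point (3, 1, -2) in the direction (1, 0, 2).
4*sqrt(5)*(2*E*sin(6) + 1)*exp(-1)/5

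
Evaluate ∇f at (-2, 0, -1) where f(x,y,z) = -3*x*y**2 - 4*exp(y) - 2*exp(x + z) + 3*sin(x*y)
(-2*exp(-3), -10, -2*exp(-3))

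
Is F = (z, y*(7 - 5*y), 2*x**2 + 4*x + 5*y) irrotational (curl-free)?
No, ∇×F = (5, -4*x - 3, 0)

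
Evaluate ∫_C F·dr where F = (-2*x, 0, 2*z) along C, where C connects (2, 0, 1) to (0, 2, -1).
4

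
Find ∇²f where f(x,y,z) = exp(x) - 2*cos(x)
exp(x) + 2*cos(x)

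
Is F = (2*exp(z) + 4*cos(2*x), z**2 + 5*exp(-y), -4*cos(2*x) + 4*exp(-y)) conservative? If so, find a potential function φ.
No, ∇×F = (-2*z - 4*exp(-y), 2*exp(z) - 8*sin(2*x), 0) ≠ 0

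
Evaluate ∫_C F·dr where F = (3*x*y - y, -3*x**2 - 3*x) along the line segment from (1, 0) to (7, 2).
-54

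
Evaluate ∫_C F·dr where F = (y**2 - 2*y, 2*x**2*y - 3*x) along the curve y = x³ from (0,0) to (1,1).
-13/7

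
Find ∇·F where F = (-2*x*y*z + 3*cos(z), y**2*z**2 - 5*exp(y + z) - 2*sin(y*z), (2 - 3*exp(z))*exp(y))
2*y*z**2 - 2*y*z - 2*z*cos(y*z) - 8*exp(y + z)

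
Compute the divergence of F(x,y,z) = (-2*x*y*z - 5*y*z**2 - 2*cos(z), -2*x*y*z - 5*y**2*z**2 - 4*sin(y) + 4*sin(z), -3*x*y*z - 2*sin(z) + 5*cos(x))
-3*x*y - 2*x*z - 10*y*z**2 - 2*y*z - 4*cos(y) - 2*cos(z)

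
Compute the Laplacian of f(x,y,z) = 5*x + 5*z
0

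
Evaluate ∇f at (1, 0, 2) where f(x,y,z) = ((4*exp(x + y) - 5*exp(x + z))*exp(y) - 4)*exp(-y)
(E*(4 - 5*exp(2)), 4 + 4*E, -5*exp(3))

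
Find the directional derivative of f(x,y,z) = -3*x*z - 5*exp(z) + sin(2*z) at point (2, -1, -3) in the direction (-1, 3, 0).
-9*sqrt(10)/10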